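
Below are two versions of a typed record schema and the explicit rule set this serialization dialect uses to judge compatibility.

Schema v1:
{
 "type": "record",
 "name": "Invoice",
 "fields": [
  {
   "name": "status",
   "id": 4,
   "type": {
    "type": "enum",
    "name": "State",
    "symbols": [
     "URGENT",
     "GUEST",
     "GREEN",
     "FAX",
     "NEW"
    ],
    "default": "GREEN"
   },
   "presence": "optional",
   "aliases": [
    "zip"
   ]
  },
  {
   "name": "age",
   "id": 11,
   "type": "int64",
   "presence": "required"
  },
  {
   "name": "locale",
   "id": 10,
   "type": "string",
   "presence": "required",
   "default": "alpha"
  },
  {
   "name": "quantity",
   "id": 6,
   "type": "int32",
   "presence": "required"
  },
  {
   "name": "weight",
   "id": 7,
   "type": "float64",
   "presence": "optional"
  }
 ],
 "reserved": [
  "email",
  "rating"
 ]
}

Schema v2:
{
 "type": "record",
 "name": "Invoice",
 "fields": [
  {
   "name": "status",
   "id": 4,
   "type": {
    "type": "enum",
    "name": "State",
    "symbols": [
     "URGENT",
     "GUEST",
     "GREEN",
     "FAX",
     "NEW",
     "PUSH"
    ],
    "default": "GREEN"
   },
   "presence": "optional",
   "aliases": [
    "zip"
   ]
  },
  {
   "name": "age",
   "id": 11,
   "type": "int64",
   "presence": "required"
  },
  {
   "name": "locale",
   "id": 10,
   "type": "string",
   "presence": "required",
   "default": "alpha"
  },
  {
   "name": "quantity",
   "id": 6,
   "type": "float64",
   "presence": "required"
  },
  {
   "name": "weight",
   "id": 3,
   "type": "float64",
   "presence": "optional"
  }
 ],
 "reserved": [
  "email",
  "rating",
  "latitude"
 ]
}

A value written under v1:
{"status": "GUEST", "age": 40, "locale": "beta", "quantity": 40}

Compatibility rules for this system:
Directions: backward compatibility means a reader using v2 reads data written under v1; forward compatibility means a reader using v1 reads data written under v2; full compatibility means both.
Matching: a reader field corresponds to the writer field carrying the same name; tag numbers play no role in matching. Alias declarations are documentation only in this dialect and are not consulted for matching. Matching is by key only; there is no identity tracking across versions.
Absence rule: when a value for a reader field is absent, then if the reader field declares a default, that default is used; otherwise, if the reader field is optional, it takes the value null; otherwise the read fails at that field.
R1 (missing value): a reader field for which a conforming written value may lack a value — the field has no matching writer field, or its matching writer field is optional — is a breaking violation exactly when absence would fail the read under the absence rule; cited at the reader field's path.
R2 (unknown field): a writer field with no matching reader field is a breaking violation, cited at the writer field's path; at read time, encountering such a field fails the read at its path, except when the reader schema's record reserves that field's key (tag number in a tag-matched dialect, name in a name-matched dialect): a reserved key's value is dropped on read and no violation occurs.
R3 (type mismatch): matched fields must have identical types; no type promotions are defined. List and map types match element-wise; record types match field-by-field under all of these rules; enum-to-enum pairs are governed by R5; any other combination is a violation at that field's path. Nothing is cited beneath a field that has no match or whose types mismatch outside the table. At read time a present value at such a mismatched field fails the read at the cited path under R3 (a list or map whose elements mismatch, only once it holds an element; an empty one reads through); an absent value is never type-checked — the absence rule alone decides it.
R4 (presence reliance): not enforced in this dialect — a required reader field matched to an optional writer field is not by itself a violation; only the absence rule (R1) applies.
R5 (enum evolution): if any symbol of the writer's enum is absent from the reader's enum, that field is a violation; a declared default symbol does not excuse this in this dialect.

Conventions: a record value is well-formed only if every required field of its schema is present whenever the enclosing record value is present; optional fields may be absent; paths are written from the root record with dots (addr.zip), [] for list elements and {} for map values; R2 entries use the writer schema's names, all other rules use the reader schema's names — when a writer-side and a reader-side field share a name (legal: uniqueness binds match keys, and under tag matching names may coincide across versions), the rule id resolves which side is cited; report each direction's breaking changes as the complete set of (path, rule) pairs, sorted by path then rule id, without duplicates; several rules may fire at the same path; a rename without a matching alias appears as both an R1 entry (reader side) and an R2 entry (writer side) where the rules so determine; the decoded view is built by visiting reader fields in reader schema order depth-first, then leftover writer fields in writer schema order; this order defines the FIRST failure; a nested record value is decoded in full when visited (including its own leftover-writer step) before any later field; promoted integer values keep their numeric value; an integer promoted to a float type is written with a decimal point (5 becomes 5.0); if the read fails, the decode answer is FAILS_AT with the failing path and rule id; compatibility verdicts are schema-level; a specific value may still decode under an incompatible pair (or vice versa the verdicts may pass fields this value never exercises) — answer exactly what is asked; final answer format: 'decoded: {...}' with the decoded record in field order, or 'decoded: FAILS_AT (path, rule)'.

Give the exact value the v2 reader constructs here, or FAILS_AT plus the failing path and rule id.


decoded: FAILS_AT (quantity, R3)

the writer's type comes first in each Invoice pair
decode (reader v2):
  status := "GUEST"
  age := 40
  locale := "beta"
  read fails at quantity under R3
  => FAILS_AT (quantity, R3)
checking off the Invoice differences that do not matter here:
  enum State (field status in record Invoice): symbol PUSH added -> changes Invoice's schema-level verdicts only — the decode of this value is the same
  field weight in record Invoice: tag 7 changed to 3 -> inert under this dialect — no rule fires on Invoice and the result does not move


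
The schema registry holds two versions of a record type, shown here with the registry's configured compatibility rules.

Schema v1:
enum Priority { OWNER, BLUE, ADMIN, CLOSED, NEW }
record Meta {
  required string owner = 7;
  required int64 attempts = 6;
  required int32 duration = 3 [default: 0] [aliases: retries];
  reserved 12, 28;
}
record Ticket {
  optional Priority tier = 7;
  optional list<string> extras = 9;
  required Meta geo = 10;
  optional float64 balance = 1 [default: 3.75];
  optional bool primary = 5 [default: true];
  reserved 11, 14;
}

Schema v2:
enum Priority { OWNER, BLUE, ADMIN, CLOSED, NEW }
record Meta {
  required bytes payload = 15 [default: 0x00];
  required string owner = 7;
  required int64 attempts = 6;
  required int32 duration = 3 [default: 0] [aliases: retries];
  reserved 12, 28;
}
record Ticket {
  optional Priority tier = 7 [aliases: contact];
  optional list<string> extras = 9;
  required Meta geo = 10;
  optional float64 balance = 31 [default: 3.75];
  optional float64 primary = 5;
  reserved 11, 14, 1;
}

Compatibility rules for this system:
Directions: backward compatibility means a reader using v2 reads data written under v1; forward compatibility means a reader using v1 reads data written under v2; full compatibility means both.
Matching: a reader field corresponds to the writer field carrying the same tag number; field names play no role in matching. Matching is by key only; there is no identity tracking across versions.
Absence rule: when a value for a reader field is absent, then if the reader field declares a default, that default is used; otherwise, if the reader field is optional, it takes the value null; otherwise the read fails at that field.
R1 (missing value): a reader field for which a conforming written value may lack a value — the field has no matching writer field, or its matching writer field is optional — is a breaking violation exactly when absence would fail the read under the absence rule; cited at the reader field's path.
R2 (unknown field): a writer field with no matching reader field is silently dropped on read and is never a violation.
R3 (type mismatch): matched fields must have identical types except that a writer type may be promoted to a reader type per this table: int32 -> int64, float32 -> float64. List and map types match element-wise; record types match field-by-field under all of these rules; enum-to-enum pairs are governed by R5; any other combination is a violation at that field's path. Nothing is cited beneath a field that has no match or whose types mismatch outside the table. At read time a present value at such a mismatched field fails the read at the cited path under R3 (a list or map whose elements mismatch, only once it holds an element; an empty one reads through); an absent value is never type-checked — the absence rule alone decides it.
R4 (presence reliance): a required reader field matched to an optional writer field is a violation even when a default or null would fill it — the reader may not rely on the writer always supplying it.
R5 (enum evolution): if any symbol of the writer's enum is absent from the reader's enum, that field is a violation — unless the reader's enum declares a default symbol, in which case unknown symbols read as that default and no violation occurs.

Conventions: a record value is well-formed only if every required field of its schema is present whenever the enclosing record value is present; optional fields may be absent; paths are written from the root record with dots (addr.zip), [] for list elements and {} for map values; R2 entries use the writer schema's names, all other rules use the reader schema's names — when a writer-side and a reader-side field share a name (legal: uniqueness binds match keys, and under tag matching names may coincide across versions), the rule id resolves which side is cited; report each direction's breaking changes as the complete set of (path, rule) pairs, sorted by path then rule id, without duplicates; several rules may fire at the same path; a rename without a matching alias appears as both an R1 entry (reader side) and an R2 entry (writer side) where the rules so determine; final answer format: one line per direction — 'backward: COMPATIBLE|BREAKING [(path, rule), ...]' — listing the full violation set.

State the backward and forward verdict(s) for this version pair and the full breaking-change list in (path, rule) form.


arrows below run writer -> reader for Ticket
backward for Ticket (reader v2, writer v1):
  tier <- tier (Priority -> Priority, writer optional)
  extras <- extras (list<string> -> list<string>, writer optional)
  geo <- geo (Meta -> Meta, writer required)
  balance has no writer counterpart
  primary <- primary (bool -> float64, writer optional)
  balance (writer side), unknown to reader
  geo.payload has no writer counterpart
  geo.owner <- geo.owner (string -> string, writer required)
  geo.attempts <- geo.attempts (int64 -> int64, writer required)
  geo.duration <- geo.duration (int32 -> int32, writer required)
  breaking: (primary, R3)
  => backward: BREAKING (1)
forward for Ticket (reader v1, writer v2):
  tier <- tier (Priority -> Priority, writer optional)
  extras <- extras (list<string> -> list<string>, writer optional)
  geo <- geo (Meta -> Meta, writer required)
  balance has no writer counterpart
  primary <- primary (float64 -> bool, writer optional)
  balance (writer side), unknown to reader
  geo.owner <- geo.owner (string -> string, writer required)
  geo.attempts <- geo.attempts (int64 -> int64, writer required)
  geo.duration <- geo.duration (int32 -> int32, writer required)
  geo.payload (writer side), unknown to reader
  breaking: (primary, R3)
  => forward: BREAKING (1)

backward: BREAKING [(primary, R3)]; forward: BREAKING [(primary, R3)]


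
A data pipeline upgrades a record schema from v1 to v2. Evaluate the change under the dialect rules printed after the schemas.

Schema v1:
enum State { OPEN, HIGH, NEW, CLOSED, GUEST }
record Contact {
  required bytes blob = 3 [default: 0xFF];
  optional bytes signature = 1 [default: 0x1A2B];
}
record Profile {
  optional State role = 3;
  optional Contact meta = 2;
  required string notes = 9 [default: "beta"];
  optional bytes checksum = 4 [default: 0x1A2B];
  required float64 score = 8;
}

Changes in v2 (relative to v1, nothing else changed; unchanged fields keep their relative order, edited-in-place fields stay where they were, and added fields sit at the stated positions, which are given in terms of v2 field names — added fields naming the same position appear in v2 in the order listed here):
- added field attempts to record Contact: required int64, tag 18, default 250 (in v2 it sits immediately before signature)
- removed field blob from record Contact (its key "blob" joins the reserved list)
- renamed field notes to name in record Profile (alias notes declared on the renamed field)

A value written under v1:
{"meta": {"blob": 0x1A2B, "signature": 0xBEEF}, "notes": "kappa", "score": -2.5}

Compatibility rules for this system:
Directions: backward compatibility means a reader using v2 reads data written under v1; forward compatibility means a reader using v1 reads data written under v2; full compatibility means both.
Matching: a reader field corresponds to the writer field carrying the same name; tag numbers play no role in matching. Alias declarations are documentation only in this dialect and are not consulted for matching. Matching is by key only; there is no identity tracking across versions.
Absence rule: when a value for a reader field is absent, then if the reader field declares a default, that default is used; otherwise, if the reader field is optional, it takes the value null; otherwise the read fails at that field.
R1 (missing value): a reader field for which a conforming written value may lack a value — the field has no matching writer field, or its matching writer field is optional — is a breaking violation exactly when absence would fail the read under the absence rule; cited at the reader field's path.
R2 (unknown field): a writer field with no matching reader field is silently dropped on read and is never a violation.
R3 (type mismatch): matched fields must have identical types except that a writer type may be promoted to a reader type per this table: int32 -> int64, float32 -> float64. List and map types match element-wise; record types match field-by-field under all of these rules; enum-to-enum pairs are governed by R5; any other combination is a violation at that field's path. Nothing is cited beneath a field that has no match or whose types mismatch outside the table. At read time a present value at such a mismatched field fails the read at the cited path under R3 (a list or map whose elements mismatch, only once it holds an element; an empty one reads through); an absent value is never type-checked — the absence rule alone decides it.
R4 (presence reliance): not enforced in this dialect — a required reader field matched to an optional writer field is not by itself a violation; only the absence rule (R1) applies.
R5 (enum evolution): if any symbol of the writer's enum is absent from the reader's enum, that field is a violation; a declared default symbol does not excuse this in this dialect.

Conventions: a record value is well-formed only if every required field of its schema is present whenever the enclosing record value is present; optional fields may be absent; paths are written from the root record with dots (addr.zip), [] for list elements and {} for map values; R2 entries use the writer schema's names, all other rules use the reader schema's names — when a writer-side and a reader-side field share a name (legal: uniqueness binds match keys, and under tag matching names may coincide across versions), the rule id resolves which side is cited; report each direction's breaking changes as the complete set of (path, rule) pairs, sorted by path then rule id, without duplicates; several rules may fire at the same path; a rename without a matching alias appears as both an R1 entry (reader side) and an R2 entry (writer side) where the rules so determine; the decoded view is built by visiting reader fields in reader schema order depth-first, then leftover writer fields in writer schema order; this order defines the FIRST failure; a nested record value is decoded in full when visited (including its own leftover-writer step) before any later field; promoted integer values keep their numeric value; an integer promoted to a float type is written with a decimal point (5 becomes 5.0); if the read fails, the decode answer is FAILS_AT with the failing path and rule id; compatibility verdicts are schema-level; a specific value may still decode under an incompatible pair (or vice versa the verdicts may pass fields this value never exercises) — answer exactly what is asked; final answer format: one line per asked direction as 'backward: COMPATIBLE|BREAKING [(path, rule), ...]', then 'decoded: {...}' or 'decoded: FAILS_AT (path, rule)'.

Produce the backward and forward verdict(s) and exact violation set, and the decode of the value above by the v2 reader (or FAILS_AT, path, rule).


in Profile below, arrows point writer -> reader
backward pass over Profile, reader schema v2, writer schema v1:
  State -> State, writer optional: role aligns to role
  Contact -> Contact, writer optional: meta aligns to meta
  name: no writer match
  bytes -> bytes, writer optional: checksum aligns to checksum
  float64 -> float64, writer required: score aligns to score
  notes (writer side), unknown to reader
  meta.attempts: no writer match
  bytes -> bytes, writer optional: meta.signature aligns to meta.signature
  meta.blob (writer side), unknown to reader
  => backward: COMPATIBLE
forward pass over Profile, reader schema v1, writer schema v2:
  State -> State, writer optional: role aligns to role
  Contact -> Contact, writer optional: meta aligns to meta
  notes: no writer match
  bytes -> bytes, writer optional: checksum aligns to checksum
  float64 -> float64, writer required: score aligns to score
  name (writer side), unknown to reader
  meta.blob: no writer match
  bytes -> bytes, writer optional: meta.signature aligns to meta.signature
  meta.attempts (writer side), unknown to reader
  => forward: COMPATIBLE
decode (reader v2):
  role := null (absent, optional -> null)
  meta.attempts := 250 (absent -> default)
  meta.signature := 0xBEEF
  writer meta.blob: unknown -> dropped
  name := "beta" (absent -> default)
  checksum := 0x1A2B (absent -> default)
  score := -2.5
  writer notes: unknown -> dropped
  => decoded: {"role": null, "meta": {"attempts": 250, "signature": 0xBEEF}, "name": "beta", "checksum": 0x1A2B, "score": -2.5}

backward: COMPATIBLE []; forward: COMPATIBLE []; decoded: {"role": null, "meta": {"attempts": 250, "signature": 0xBEEF}, "name": "beta", "checksum": 0x1A2B, "score": -2.5}


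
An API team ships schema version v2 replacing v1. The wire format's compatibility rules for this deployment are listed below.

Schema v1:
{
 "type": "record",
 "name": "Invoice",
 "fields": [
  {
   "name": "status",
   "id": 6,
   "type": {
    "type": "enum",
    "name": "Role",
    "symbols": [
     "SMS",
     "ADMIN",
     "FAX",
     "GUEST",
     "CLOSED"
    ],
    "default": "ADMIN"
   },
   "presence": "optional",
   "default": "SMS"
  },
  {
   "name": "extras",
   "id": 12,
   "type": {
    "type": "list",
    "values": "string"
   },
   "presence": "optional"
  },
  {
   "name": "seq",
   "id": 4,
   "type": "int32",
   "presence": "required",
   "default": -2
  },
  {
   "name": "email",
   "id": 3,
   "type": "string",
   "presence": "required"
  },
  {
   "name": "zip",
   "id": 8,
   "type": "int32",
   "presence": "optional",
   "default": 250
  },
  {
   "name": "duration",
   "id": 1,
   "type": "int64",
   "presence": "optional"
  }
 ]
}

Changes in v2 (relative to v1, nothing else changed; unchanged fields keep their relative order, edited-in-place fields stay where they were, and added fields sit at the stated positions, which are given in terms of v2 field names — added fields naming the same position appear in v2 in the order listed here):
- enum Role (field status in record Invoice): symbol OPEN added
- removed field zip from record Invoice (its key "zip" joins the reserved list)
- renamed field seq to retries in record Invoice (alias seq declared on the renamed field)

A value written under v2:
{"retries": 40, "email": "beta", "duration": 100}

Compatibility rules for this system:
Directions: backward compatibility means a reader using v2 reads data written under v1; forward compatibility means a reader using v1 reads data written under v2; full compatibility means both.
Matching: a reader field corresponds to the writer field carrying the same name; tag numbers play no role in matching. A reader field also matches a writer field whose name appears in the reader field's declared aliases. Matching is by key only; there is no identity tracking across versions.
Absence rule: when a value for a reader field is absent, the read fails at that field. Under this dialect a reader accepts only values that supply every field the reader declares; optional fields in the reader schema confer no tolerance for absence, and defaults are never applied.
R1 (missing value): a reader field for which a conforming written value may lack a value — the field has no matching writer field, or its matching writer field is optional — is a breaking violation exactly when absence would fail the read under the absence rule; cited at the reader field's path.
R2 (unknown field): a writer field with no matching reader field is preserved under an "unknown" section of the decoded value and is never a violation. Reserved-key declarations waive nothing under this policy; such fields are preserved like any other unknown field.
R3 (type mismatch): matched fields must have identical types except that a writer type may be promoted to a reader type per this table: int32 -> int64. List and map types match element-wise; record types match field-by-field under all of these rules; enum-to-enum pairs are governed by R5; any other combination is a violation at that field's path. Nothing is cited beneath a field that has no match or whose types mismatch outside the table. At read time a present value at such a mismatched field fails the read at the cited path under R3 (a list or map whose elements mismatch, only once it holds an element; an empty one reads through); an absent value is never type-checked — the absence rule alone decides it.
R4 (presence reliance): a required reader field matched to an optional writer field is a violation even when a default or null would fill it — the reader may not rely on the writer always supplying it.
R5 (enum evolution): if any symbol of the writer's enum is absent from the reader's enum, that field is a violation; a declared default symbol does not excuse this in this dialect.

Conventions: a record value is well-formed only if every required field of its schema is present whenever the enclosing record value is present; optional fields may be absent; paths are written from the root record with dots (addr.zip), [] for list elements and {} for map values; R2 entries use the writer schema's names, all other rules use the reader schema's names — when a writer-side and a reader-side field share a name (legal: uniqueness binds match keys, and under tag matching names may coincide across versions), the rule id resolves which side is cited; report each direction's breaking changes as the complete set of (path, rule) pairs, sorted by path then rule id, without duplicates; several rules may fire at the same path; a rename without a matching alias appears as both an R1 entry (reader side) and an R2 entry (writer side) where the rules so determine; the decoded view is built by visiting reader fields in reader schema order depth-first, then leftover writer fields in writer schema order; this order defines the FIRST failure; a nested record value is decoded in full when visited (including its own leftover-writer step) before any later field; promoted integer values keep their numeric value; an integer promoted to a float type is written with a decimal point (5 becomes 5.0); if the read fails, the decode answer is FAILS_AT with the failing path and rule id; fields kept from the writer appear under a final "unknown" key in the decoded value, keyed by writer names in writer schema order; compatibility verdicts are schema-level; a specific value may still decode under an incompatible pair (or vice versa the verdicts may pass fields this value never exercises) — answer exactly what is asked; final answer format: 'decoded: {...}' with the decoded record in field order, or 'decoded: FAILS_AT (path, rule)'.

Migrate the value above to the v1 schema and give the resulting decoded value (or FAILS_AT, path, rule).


arrows below run writer -> reader for Invoice
migrating the Invoice value to v1:
  read fails at status under R1 (no fill)
  => FAILS_AT (status, R1)
the rest of the Invoice diff is inert for this question:
  removed field zip from record Invoice (its key "zip" joins the reserved list) -> a verdict-level change on Invoice — the shown value reads the same
  renamed field seq to retries in record Invoice (alias seq declared on the renamed field) -> a verdict-level change on Invoice — the shown value reads the same

decoded: FAILS_AT (status, R1)


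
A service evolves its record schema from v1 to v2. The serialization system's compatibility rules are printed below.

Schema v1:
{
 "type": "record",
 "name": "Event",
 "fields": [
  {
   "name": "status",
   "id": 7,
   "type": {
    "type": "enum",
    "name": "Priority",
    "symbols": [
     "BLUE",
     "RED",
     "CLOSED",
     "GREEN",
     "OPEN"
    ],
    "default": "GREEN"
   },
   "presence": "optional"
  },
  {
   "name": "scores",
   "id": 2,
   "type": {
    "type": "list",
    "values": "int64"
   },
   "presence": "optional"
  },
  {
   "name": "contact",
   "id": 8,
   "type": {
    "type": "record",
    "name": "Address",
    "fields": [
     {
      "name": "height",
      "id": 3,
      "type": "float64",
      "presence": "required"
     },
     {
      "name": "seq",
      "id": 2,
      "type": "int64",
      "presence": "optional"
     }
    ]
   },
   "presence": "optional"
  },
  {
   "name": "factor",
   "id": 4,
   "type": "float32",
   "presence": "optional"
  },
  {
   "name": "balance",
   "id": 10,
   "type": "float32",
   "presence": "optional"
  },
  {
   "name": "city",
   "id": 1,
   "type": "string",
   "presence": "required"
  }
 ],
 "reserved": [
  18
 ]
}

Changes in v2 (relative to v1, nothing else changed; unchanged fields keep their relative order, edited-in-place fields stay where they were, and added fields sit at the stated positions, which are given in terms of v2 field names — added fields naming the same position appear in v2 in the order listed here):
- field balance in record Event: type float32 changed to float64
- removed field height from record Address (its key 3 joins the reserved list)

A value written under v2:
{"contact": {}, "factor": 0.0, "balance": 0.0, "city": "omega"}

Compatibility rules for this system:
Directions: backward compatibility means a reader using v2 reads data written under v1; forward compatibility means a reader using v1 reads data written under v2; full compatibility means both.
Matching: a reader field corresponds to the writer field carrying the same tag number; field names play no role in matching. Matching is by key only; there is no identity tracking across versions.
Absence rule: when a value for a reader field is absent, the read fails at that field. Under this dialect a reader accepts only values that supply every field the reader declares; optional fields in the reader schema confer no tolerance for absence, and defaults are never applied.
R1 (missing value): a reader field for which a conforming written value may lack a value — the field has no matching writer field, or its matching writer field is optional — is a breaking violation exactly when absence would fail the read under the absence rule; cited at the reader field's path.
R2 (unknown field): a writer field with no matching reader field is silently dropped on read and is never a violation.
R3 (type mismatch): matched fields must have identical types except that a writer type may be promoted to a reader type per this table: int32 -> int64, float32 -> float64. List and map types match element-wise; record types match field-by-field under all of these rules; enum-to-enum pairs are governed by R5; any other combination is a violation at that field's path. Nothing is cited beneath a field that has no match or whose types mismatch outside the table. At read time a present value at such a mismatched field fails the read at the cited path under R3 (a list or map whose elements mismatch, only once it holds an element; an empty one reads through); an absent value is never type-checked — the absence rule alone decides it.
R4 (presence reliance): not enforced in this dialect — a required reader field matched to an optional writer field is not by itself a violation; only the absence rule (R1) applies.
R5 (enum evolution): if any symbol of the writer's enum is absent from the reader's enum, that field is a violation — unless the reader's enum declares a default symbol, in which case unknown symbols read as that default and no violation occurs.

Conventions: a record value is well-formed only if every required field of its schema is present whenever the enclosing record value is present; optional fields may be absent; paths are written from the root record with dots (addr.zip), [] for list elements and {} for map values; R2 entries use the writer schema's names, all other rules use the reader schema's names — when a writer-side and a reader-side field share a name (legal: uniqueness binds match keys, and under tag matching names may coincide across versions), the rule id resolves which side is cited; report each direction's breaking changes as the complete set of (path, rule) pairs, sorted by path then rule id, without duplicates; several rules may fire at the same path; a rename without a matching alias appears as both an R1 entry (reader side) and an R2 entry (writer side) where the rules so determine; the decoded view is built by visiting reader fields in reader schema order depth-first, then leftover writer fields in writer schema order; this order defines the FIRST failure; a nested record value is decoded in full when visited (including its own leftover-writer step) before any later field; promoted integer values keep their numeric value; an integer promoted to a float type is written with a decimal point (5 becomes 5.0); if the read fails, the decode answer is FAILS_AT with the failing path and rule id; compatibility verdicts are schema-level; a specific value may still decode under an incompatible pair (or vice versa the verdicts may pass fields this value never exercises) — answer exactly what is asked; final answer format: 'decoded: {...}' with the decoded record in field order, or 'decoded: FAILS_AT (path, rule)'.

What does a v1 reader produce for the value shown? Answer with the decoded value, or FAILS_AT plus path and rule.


decoded: FAILS_AT (status, R1)

each type pair in Event: writer, then reader
migrating the Event value to v1:
  read fails at status under R1 (no fill)
  => FAILS_AT (status, R1)
ruling out the remaining Event differences:
  field balance in record Event: type float32 changed to float64 -> shifts the Event verdicts, not this decode
  removed field height from record Address (its key 3 joins the reserved list) -> shifts the Event verdicts, not this decode


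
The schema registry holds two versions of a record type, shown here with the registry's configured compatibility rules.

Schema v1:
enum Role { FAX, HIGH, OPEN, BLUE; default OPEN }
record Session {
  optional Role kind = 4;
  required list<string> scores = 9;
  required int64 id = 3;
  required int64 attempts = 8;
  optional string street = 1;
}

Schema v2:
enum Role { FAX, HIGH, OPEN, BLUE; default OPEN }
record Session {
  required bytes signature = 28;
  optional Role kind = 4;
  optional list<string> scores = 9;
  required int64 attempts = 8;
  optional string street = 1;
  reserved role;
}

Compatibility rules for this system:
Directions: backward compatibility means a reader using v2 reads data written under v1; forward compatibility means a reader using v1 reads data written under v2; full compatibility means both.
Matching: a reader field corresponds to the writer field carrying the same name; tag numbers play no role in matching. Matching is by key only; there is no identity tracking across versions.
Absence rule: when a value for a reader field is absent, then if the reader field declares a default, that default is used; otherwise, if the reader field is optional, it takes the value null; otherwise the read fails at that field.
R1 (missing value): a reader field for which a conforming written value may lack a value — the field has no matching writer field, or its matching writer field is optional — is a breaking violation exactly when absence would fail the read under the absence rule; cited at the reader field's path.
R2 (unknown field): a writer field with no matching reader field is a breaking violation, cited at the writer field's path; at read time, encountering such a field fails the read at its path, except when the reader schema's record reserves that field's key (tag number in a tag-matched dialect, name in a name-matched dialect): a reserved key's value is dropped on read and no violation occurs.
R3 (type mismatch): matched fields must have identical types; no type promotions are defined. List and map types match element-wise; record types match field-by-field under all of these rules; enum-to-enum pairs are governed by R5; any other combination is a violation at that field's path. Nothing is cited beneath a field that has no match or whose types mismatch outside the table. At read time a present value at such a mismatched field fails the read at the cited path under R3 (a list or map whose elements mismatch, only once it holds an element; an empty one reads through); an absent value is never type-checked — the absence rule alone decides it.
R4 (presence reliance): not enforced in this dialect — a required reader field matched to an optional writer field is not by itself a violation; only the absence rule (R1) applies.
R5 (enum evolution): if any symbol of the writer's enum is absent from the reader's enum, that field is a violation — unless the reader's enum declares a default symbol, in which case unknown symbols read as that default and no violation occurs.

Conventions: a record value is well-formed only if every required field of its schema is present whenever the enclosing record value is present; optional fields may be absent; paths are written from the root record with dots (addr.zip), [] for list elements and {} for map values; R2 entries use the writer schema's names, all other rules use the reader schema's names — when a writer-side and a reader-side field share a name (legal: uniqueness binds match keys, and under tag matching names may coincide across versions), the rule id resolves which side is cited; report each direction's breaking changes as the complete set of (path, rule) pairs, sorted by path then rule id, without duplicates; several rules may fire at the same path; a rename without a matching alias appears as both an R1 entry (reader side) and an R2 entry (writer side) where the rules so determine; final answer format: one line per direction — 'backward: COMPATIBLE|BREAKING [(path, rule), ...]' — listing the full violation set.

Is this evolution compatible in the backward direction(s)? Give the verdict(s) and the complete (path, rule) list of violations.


backward: BREAKING [(id, R2), (signature, R1)]

each type pair in Session: writer, then reader
backward for Session (reader v2, writer v1):
  signature: no writer match
  writer optional, Role -> Role: reader kind maps from writer kind
  writer required, list<string> -> list<string>: reader scores maps from writer scores
  writer required, int64 -> int64: reader attempts maps from writer attempts
  writer optional, string -> string: reader street maps from writer street
  leftover writer field: id
  breaking: (id, R2)
  breaking: (signature, R1)
  => 2 violation(s): backward is BREAKING for Session
ruling out the remaining Session differences:
  field scores in record Session: required changed to optional -> its effect on Session is confined to the forward direction, not asked


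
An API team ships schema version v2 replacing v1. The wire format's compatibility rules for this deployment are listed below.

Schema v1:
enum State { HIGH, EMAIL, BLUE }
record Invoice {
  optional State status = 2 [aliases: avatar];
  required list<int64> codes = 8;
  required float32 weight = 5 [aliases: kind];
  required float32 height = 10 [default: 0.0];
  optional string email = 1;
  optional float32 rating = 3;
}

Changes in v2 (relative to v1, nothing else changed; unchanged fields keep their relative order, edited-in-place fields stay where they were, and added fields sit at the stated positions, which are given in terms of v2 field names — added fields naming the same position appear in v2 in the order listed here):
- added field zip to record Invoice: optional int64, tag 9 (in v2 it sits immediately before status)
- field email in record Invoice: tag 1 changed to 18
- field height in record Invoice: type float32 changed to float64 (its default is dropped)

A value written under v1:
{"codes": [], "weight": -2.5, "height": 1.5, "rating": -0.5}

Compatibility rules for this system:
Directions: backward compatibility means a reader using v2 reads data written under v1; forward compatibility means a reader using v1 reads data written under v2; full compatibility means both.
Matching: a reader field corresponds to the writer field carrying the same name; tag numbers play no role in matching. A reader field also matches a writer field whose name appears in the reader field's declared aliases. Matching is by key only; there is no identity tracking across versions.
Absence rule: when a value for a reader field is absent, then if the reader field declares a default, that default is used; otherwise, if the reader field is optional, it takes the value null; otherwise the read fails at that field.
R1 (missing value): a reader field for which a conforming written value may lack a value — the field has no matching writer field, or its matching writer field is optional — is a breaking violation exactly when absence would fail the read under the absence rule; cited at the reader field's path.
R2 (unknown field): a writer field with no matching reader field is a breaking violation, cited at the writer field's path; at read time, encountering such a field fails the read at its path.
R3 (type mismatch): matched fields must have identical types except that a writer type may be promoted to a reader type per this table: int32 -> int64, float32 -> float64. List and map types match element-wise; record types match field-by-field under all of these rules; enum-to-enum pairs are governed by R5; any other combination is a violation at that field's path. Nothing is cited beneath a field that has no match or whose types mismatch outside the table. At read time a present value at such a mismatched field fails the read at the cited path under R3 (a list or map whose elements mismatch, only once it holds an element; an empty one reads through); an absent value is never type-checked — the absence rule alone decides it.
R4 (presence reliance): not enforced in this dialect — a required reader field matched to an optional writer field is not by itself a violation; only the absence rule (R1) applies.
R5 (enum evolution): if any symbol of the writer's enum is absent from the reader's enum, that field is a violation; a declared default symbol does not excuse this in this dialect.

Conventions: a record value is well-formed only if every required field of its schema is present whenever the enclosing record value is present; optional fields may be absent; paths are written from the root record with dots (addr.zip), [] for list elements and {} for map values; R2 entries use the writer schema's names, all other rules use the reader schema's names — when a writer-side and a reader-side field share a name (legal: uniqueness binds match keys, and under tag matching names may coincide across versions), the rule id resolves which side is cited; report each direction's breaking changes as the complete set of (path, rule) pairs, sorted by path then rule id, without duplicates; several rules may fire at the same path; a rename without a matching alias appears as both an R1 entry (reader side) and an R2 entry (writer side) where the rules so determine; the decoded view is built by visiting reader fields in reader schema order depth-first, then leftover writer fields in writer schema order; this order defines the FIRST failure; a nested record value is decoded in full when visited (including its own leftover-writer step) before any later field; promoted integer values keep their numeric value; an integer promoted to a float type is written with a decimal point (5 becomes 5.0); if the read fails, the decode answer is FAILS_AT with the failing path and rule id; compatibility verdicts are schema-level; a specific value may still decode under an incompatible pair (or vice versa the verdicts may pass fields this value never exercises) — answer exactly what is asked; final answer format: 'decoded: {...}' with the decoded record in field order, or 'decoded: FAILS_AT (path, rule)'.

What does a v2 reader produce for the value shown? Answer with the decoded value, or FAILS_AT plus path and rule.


decoded: {"zip": null, "status": null, "codes": [], "weight": -2.5, "height": 1.5, "email": null, "rating": -0.5}

arrows below run writer -> reader for Invoice
decoding the Invoice value with the v2 reader:
  zip := null (missing; optional => null)
  status := null (missing; optional => null)
  codes := []
  weight := -2.5
  height := 1.5 (float32 -> float64)
  email := null (missing; optional => null)
  rating := -0.5
  => decoded: {"zip": null, "status": null, "codes": [], "weight": -2.5, "height": 1.5, "email": null, "rating": -0.5}
ruling out the remaining Invoice differences:
  field email in record Invoice: tag 1 changed to 18 -> triggers nothing under the printed rules; the Invoice answer is the same either way
  field height in record Invoice: type float32 changed to float64 (its default is dropped) -> schema-level compatibility only; this Invoice value's decode is unchanged
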